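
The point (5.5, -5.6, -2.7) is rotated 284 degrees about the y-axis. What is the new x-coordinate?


Rotation about y-axis: x' = x*cos(theta) + z*sin(theta)
= 5.5 * 0.2419 + -2.7 * -0.9703
= 3.9504


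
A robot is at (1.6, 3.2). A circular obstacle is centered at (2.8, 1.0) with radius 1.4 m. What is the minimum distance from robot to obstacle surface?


center_dist = sqrt((1.6-2.8)^2 + (3.2-1.0)^2)
= sqrt(1.44 + 4.84)
= 2.506
min_dist = center_dist - radius = 2.506 - 1.4 = 1.106 m


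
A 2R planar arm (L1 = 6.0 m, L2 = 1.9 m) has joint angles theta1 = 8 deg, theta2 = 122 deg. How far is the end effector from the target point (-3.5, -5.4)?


End effector via forward kinematics:
x = L1*cos(t1) + L2*cos(t1+t2) = 4.7203
y = L1*sin(t1) + L2*sin(t1+t2) = 2.2905
Distance to target:
d = sqrt((-3.5 - 4.7203)^2 + (-5.4 - 2.2905)^2)
= sqrt(67.5735 + 59.1441)
= 11.2569 m


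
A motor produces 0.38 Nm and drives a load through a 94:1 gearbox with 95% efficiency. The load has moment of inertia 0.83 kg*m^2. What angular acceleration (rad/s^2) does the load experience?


tau_out = tau_motor * N * eta
= 0.38 * 94 * 0.95 = 33.934 Nm
alpha = tau_out / I = 33.934 / 0.83
= 40.8843 rad/s^2


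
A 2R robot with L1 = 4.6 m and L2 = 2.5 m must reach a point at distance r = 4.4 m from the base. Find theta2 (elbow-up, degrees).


cos(theta2) = (r^2 - L1^2 - L2^2) / (2*L1*L2)
cos(theta2) = (19.36 - 21.16 - 6.25) / 23.0
cos(theta2) = -0.35
theta2 = 110.4873 degrees


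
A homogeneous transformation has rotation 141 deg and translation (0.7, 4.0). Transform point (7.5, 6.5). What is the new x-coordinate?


x' = cos(theta)*px - sin(theta)*py + tx
= -0.7771*7.5 - 0.6293*6.5 + 0.7
= -9.2192


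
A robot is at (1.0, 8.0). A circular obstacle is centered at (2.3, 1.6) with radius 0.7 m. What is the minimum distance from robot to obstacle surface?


center_dist = sqrt((1.0-2.3)^2 + (8.0-1.6)^2)
= sqrt(1.69 + 40.96)
= 6.5307
min_dist = center_dist - radius = 6.5307 - 0.7 = 5.8307 m


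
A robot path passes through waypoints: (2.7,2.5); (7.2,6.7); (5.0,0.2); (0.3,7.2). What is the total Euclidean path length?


Segment lengths:
  seg1 = sqrt((4.5)^2 + (4.2)^2) = 6.1555
  seg2 = sqrt((-2.2)^2 + (-6.5)^2) = 6.8622
  seg3 = sqrt((-4.7)^2 + (7.0)^2) = 8.4315
Total = 21.4492


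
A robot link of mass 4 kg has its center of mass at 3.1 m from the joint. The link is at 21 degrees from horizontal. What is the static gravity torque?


tau = m*g*L*cos(angle)
= 4 * 9.81 * 3.1 * cos(21 deg)
= 4 * 9.81 * 3.1 * 0.9336
= 113.5645 Nm


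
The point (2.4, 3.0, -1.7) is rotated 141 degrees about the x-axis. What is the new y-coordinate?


Rotation about x-axis: y' = y*cos(theta) - z*sin(theta)
= 3.0 * -0.7771 - -1.7 * 0.6293
= -1.2616


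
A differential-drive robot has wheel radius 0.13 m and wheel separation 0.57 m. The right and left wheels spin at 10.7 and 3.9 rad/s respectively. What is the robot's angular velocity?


vR = r*wR = 0.13*10.7 = 1.391 m/s
vL = r*wL = 0.13*3.9 = 0.507 m/s
v = (vR+vL)/2 = 0.949 m/s
omega = (vR-vL)/L = 1.5509 rad/s
angular velocity = 1.5509 rad/s


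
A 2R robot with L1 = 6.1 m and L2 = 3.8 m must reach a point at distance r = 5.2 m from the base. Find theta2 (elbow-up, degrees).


cos(theta2) = (r^2 - L1^2 - L2^2) / (2*L1*L2)
cos(theta2) = (27.04 - 37.21 - 14.44) / 46.36
cos(theta2) = -0.530846
theta2 = 122.0626 degrees


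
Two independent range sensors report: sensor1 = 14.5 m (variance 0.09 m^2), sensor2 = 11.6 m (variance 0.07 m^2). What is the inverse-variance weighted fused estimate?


w1 = (1/var1) / (1/var1 + 1/var2)
   = 11.1111 / (11.1111 + 14.2857) = 0.4375
w2 = 1 - w1 = 0.5625
fused = w1*s1 + w2*s2 = 6.3438 + 6.525
= 12.8687 m


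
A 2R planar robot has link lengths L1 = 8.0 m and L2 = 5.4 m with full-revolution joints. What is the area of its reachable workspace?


r_max = L1 + L2 = 13.4 m
r_min = |L1 - L2| = 2.6 m
Area = pi*(r_max^2 - r_min^2)
= pi*(179.56 - 6.76)
= pi * 172.8
= 542.8672 m^2


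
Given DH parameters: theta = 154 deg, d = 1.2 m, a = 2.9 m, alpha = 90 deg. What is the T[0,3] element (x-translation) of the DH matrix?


T[0,3] = a * cos(theta)
= 2.9 * cos(154 deg)
= 2.9 * -0.8988
= -2.6065


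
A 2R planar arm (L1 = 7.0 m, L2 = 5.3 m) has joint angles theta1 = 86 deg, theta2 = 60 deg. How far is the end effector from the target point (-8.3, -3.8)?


End effector via forward kinematics:
x = L1*cos(t1) + L2*cos(t1+t2) = -3.9056
y = L1*sin(t1) + L2*sin(t1+t2) = 9.9467
Distance to target:
d = sqrt((-8.3 - -3.9056)^2 + (-3.8 - 9.9467)^2)
= sqrt(19.3107 + 188.971)
= 14.432 m


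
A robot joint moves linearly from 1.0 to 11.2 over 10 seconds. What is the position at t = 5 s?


s = t/T = 5/10 = 0.5
p(t) = p0 + (pf-p0)*s
= 1.0 + (11.2 - 1.0) * 0.5
= 6.1


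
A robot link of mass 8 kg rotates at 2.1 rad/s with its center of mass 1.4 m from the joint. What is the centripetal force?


F = m * omega^2 * r
= 8 * 2.1^2 * 1.4
= 8 * 4.41 * 1.4
= 49.392 N


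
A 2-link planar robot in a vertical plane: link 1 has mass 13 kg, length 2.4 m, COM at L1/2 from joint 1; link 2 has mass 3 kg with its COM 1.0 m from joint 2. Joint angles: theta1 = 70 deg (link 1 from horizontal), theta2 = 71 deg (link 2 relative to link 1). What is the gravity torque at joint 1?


Horizontal distance from joint 1 to link-1 COM:
  x_c1 = (L1/2)*cos(t1) = 1.2 * 0.342 = 0.4104 m
Horizontal distance from joint 1 to link-2 COM:
  x_c2 = L1*cos(t1) + Lc2*cos(t1+t2)
       = 2.4*0.342 + 1.0*-0.7771 = 0.0437 m
tau1 = m1*g*x_c1 + m2*g*x_c2
     = 13*9.81*0.4104 + 3*9.81*0.0437
     = 52.3414 + 1.2862
     = 53.6276 Nm


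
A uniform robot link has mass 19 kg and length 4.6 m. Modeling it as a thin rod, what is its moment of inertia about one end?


I = (1/3) * m * L^2
= (1/3) * 19 * 4.6^2
= 0.333333 * 19 * 21.16
= 134.0133 kg*m^2


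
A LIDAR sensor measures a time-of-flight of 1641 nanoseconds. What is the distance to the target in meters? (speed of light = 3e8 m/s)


tof = 1641 ns = 1.641e-06 s
dist = c * tof / 2
= 3e8 * 1.641e-06 / 2
= 246.15 m


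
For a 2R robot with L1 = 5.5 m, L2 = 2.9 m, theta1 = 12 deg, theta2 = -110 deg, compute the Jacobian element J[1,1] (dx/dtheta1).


J[1,1] = -L1*sin(t1) - L2*sin(t1+t2)
= -5.5*sin(12) - 2.9*sin(-98)
= 1.7283


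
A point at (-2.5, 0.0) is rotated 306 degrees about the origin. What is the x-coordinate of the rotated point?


x' = x*cos(theta) - y*sin(theta)
cos(306 deg) = 0.5878, sin(306 deg) = -0.809
x' = -2.5 * 0.5878 - 0.0 * -0.809
= -1.4695 - -0.0
= -1.4695


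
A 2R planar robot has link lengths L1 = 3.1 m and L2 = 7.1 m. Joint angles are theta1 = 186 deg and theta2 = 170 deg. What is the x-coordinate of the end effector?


Convert angles to radians: theta1 = 3.2463, theta2 = 2.9671
x = L1*cos(theta1) + L2*cos(theta1+theta2)
x = -3.083 + 7.0827
x = 3.9997


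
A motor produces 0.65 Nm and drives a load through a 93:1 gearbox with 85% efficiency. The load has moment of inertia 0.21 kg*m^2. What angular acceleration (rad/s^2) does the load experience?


tau_out = tau_motor * N * eta
= 0.65 * 93 * 0.85 = 51.3825 Nm
alpha = tau_out / I = 51.3825 / 0.21
= 244.6786 rad/s^2


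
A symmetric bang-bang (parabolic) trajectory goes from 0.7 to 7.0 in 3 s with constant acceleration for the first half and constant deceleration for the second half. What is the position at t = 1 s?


Symmetric rest-to-rest: each phase covers (pf-p0)/2 in time T/2. 0.5*a*(T/2)^2 = (pf-p0)/2 => a = 4*(pf-p0)/T^2
a = 4*(7.0-0.7)/3^2 = 2.8
t = 1 is in the acceleration phase (t <= T/2).
p = p0 + 0.5*a*t^2 = 0.7 + 0.5*2.8*1^2
= 2.1


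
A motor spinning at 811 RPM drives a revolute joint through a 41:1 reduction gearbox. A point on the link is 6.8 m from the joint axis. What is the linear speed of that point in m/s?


omega_motor = 811 * 2*pi/60 = 84.9277 rad/s
omega_joint = omega_motor / 41 = 2.0714 rad/s
v = omega_joint * r = 2.0714 * 6.8
= 14.0856 m/s


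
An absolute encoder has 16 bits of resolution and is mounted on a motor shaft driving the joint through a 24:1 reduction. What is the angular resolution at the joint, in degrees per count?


counts = 2^16 = 65536
effective counts at joint = 65536 * 24 = 1572864
resolution = 360 / 1572864
= 2.2888e-04 deg/count


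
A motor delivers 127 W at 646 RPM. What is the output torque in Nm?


omega = 646 * 2*pi/60 = 67.649 rad/s
tau = P / omega = 127 / 67.649
= 1.8773 Nm


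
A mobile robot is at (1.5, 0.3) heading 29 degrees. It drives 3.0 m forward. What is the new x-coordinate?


x_new = x0 + d*cos(theta)
= 1.5 + 3.0*cos(29)
= 1.5 + 2.6239
= 4.1239


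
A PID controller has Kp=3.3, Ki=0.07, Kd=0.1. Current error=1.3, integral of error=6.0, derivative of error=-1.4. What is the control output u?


u = Kp*e + Ki*int(e) + Kd*de/dt
= 3.3*1.3 + 0.07*6.0 + 0.1*(-1.4)
= 4.29 + 0.42 + -0.14
= 4.57


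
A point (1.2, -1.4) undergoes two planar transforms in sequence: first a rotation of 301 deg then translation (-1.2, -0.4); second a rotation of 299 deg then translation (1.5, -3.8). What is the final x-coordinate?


After transform 1:
x1 = cos(301)*1.2 - sin(301)*-1.4 + -1.2 = -1.782
y1 = sin(301)*1.2 + cos(301)*-1.4 + -0.4 = -2.1497
After transform 2:
x2 = cos(299)*-1.782 - sin(299)*-2.1497 + 1.5
= -1.2441


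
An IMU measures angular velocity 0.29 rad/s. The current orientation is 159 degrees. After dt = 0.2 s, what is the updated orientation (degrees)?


delta_theta = w * dt = 0.29 * 0.2 = 0.058 rad
= 3.3232 deg
theta_new = 159 + 3.3232 = 162.3232 deg


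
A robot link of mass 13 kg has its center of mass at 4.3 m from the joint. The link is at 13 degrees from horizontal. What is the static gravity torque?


tau = m*g*L*cos(angle)
= 13 * 9.81 * 4.3 * cos(13 deg)
= 13 * 9.81 * 4.3 * 0.9744
= 534.3241 Nm


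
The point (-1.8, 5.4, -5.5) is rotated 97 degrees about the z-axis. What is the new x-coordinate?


Rotation about z-axis: x' = x*cos(theta) - y*sin(theta)
= -1.8 * -0.1219 - 5.4 * 0.9925
= -5.1404


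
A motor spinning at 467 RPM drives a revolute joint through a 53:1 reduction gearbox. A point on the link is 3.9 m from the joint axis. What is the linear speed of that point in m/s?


omega_motor = 467 * 2*pi/60 = 48.9041 rad/s
omega_joint = omega_motor / 53 = 0.9227 rad/s
v = omega_joint * r = 0.9227 * 3.9
= 3.5986 m/s


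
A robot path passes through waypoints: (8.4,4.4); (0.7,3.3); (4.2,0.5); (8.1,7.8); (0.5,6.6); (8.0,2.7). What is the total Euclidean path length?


Segment lengths:
  seg1 = sqrt((-7.7)^2 + (-1.1)^2) = 7.7782
  seg2 = sqrt((3.5)^2 + (-2.8)^2) = 4.4822
  seg3 = sqrt((3.9)^2 + (7.3)^2) = 8.2765
  seg4 = sqrt((-7.6)^2 + (-1.2)^2) = 7.6942
  seg5 = sqrt((7.5)^2 + (-3.9)^2) = 8.4534
Total = 36.6844


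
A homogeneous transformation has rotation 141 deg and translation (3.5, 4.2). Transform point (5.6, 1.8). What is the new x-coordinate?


x' = cos(theta)*px - sin(theta)*py + tx
= -0.7771*5.6 - 0.6293*1.8 + 3.5
= -1.9848


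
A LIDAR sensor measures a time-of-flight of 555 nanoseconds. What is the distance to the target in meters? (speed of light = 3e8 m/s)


tof = 555 ns = 5.55e-07 s
dist = c * tof / 2
= 3e8 * 5.55e-07 / 2
= 83.25 m


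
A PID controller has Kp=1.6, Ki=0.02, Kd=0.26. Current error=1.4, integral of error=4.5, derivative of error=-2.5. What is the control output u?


u = Kp*e + Ki*int(e) + Kd*de/dt
= 1.6*1.4 + 0.02*4.5 + 0.26*(-2.5)
= 2.24 + 0.09 + -0.65
= 1.68


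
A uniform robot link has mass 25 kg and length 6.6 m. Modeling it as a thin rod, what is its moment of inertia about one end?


I = (1/3) * m * L^2
= (1/3) * 25 * 6.6^2
= 0.333333 * 25 * 43.56
= 363.0 kg*m^2


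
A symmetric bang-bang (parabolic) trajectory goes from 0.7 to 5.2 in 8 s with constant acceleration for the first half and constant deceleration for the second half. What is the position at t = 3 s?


Symmetric rest-to-rest: each phase covers (pf-p0)/2 in time T/2. 0.5*a*(T/2)^2 = (pf-p0)/2 => a = 4*(pf-p0)/T^2
a = 4*(5.2-0.7)/8^2 = 0.2812
t = 3 is in the acceleration phase (t <= T/2).
p = p0 + 0.5*a*t^2 = 0.7 + 0.5*0.2812*3^2
= 1.9656


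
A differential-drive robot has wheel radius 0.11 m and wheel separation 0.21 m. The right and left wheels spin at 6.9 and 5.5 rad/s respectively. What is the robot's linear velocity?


vR = r*wR = 0.11*6.9 = 0.759 m/s
vL = r*wL = 0.11*5.5 = 0.605 m/s
v = (vR+vL)/2 = 0.682 m/s
omega = (vR-vL)/L = 0.7333 rad/s
linear velocity = 0.682 m/s


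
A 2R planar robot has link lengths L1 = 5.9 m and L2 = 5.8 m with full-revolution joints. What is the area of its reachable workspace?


r_max = L1 + L2 = 11.7 m
r_min = |L1 - L2| = 0.1 m
Area = pi*(r_max^2 - r_min^2)
= pi*(136.89 - 0.01)
= pi * 136.88
= 430.0212 m^2


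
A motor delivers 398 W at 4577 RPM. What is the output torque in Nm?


omega = 4577 * 2*pi/60 = 479.3023 rad/s
tau = P / omega = 398 / 479.3023
= 0.8304 Nm


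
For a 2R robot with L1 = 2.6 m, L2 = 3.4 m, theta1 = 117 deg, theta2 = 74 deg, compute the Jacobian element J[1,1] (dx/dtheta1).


J[1,1] = -L1*sin(t1) - L2*sin(t1+t2)
= -2.6*sin(117) - 3.4*sin(191)
= -1.6679


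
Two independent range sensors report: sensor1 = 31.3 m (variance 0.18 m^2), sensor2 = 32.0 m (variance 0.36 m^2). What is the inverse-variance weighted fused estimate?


w1 = (1/var1) / (1/var1 + 1/var2)
   = 5.5556 / (5.5556 + 2.7778) = 0.6667
w2 = 1 - w1 = 0.3333
fused = w1*s1 + w2*s2 = 20.8667 + 10.6667
= 31.5333 m


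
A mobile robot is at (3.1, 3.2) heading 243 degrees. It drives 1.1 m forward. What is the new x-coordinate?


x_new = x0 + d*cos(theta)
= 3.1 + 1.1*cos(243)
= 3.1 + -0.4994
= 2.6006


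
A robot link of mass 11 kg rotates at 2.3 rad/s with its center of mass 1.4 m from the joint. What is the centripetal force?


F = m * omega^2 * r
= 11 * 2.3^2 * 1.4
= 11 * 5.29 * 1.4
= 81.466 N


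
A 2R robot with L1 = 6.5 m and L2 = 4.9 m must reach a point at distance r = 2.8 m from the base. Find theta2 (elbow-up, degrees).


cos(theta2) = (r^2 - L1^2 - L2^2) / (2*L1*L2)
cos(theta2) = (7.84 - 42.25 - 24.01) / 63.7
cos(theta2) = -0.917111
theta2 = 156.5074 degrees


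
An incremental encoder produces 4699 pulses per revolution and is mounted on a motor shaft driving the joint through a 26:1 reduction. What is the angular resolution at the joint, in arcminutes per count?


counts per rev = 4699
effective counts at joint = 4699 * 26 = 122174
resolution = 360*60 / 122174
= 0.1768 arcmin/count


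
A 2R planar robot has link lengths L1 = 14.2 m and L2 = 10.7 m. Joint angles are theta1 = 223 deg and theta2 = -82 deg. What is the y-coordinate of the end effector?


Convert angles to radians: theta1 = 3.8921, theta2 = -1.4312
y = L1*sin(theta1) + L2*sin(theta1+theta2)
y = -9.6844 + 6.7337
y = -2.9506


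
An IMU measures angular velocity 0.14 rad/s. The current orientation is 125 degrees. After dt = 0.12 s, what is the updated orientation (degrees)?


delta_theta = w * dt = 0.14 * 0.12 = 0.0168 rad
= 0.9626 deg
theta_new = 125 + 0.9626 = 125.9626 deg


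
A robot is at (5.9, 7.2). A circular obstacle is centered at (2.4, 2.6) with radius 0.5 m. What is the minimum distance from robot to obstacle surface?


center_dist = sqrt((5.9-2.4)^2 + (7.2-2.6)^2)
= sqrt(12.25 + 21.16)
= 5.7801
min_dist = center_dist - radius = 5.7801 - 0.5 = 5.2801 m


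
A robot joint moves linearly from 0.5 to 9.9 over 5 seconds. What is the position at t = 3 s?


s = t/T = 3/5 = 0.6
p(t) = p0 + (pf-p0)*s
= 0.5 + (9.9 - 0.5) * 0.6
= 6.14


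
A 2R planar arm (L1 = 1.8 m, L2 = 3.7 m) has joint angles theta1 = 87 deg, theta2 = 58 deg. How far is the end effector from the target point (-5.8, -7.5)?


End effector via forward kinematics:
x = L1*cos(t1) + L2*cos(t1+t2) = -2.9367
y = L1*sin(t1) + L2*sin(t1+t2) = 3.9198
Distance to target:
d = sqrt((-5.8 - -2.9367)^2 + (-7.5 - 3.9198)^2)
= sqrt(8.1987 + 130.4111)
= 11.7733 m


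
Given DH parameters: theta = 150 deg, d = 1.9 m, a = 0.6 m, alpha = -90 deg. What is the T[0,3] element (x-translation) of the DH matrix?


T[0,3] = a * cos(theta)
= 0.6 * cos(150 deg)
= 0.6 * -0.866
= -0.5196


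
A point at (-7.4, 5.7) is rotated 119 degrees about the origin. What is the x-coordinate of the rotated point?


x' = x*cos(theta) - y*sin(theta)
cos(119 deg) = -0.4848, sin(119 deg) = 0.8746
x' = -7.4 * -0.4848 - 5.7 * 0.8746
= 3.5876 - 4.9853
= -1.3977


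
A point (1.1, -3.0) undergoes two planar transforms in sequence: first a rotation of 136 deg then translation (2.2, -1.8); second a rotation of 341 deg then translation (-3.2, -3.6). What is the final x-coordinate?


After transform 1:
x1 = cos(136)*1.1 - sin(136)*-3.0 + 2.2 = 3.4927
y1 = sin(136)*1.1 + cos(136)*-3.0 + -1.8 = 1.1221
After transform 2:
x2 = cos(341)*3.4927 - sin(341)*1.1221 + -3.2
= 0.4677


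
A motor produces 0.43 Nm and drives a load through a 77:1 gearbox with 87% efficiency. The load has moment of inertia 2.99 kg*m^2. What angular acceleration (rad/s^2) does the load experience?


tau_out = tau_motor * N * eta
= 0.43 * 77 * 0.87 = 28.8057 Nm
alpha = tau_out / I = 28.8057 / 2.99
= 9.634 rad/s^2


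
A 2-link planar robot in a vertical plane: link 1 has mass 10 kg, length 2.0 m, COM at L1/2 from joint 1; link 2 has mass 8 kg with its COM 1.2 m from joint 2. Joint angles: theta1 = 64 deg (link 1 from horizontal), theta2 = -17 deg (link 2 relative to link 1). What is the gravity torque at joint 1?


Horizontal distance from joint 1 to link-1 COM:
  x_c1 = (L1/2)*cos(t1) = 1.0 * 0.4384 = 0.4384 m
Horizontal distance from joint 1 to link-2 COM:
  x_c2 = L1*cos(t1) + Lc2*cos(t1+t2)
       = 2.0*0.4384 + 1.2*0.682 = 1.6951 m
tau1 = m1*g*x_c1 + m2*g*x_c2
     = 10*9.81*0.4384 + 8*9.81*1.6951
     = 43.0042 + 133.0346
     = 176.0388 Nm


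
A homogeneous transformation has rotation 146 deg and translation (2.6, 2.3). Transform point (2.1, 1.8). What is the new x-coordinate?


x' = cos(theta)*px - sin(theta)*py + tx
= -0.829*2.1 - 0.5592*1.8 + 2.6
= -0.1475


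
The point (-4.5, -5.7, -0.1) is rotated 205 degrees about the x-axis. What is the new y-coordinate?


Rotation about x-axis: y' = y*cos(theta) - z*sin(theta)
= -5.7 * -0.9063 - -0.1 * -0.4226
= 5.1237


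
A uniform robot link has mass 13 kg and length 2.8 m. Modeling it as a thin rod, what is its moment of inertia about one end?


I = (1/3) * m * L^2
= (1/3) * 13 * 2.8^2
= 0.333333 * 13 * 7.84
= 33.9733 kg*m^2


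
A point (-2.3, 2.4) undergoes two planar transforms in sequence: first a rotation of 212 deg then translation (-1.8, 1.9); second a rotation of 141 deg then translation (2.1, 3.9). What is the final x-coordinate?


After transform 1:
x1 = cos(212)*-2.3 - sin(212)*2.4 + -1.8 = 1.4223
y1 = sin(212)*-2.3 + cos(212)*2.4 + 1.9 = 1.0835
After transform 2:
x2 = cos(141)*1.4223 - sin(141)*1.0835 + 2.1
= 0.3128


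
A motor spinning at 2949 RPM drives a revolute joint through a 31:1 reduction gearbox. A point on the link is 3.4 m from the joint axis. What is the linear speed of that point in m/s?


omega_motor = 2949 * 2*pi/60 = 308.8186 rad/s
omega_joint = omega_motor / 31 = 9.9619 rad/s
v = omega_joint * r = 9.9619 * 3.4
= 33.8704 m/s


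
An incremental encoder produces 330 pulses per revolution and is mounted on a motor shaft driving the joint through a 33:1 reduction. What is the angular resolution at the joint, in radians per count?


counts per rev = 330
effective counts at joint = 330 * 33 = 10890
resolution = 2*pi / 10890
= 5.7697e-04 rad/count


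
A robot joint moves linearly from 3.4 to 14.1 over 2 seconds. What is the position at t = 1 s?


s = t/T = 1/2 = 0.5
p(t) = p0 + (pf-p0)*s
= 3.4 + (14.1 - 3.4) * 0.5
= 8.75


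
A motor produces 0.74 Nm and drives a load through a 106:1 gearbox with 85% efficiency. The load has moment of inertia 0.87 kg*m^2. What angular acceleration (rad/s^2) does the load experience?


tau_out = tau_motor * N * eta
= 0.74 * 106 * 0.85 = 66.674 Nm
alpha = tau_out / I = 66.674 / 0.87
= 76.6368 rad/s^2


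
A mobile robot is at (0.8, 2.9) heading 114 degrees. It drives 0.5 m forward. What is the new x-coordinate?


x_new = x0 + d*cos(theta)
= 0.8 + 0.5*cos(114)
= 0.8 + -0.2034
= 0.5966


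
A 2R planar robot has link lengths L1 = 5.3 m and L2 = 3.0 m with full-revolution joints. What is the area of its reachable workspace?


r_max = L1 + L2 = 8.3 m
r_min = |L1 - L2| = 2.3 m
Area = pi*(r_max^2 - r_min^2)
= pi*(68.89 - 5.29)
= pi * 63.6
= 199.8053 m^2


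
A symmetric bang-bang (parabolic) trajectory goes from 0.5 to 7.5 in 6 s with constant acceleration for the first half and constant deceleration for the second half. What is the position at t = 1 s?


Symmetric rest-to-rest: each phase covers (pf-p0)/2 in time T/2. 0.5*a*(T/2)^2 = (pf-p0)/2 => a = 4*(pf-p0)/T^2
a = 4*(7.5-0.5)/6^2 = 0.7778
t = 1 is in the acceleration phase (t <= T/2).
p = p0 + 0.5*a*t^2 = 0.5 + 0.5*0.7778*1^2
= 0.8889


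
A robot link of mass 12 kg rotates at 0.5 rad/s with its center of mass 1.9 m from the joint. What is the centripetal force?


F = m * omega^2 * r
= 12 * 0.5^2 * 1.9
= 12 * 0.25 * 1.9
= 5.7 N


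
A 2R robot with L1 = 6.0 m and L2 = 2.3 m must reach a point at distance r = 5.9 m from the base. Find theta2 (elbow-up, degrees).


cos(theta2) = (r^2 - L1^2 - L2^2) / (2*L1*L2)
cos(theta2) = (34.81 - 36.0 - 5.29) / 27.6
cos(theta2) = -0.234783
theta2 = 103.5788 degrees


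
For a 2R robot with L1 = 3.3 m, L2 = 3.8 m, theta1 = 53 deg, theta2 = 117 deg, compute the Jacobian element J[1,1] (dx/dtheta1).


J[1,1] = -L1*sin(t1) - L2*sin(t1+t2)
= -3.3*sin(53) - 3.8*sin(170)
= -3.2954


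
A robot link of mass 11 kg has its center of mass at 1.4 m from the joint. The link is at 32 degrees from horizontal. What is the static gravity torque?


tau = m*g*L*cos(angle)
= 11 * 9.81 * 1.4 * cos(32 deg)
= 11 * 9.81 * 1.4 * 0.848
= 128.118 Nm


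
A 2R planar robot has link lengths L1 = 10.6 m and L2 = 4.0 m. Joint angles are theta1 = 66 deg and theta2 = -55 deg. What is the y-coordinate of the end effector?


Convert angles to radians: theta1 = 1.1519, theta2 = -0.9599
y = L1*sin(theta1) + L2*sin(theta1+theta2)
y = 9.6836 + 0.7632
y = 10.4468


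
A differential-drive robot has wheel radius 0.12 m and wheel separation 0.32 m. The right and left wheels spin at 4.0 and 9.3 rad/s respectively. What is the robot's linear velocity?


vR = r*wR = 0.12*4.0 = 0.48 m/s
vL = r*wL = 0.12*9.3 = 1.116 m/s
v = (vR+vL)/2 = 0.798 m/s
omega = (vR-vL)/L = -1.9875 rad/s
linear velocity = 0.798 m/s


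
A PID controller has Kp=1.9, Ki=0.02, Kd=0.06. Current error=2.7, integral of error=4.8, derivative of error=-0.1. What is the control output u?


u = Kp*e + Ki*int(e) + Kd*de/dt
= 1.9*2.7 + 0.02*4.8 + 0.06*(-0.1)
= 5.13 + 0.096 + -0.006
= 5.22


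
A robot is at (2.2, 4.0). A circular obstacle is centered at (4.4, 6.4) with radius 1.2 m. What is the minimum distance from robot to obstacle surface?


center_dist = sqrt((2.2-4.4)^2 + (4.0-6.4)^2)
= sqrt(4.84 + 5.76)
= 3.2558
min_dist = center_dist - radius = 3.2558 - 1.2 = 2.0558 m


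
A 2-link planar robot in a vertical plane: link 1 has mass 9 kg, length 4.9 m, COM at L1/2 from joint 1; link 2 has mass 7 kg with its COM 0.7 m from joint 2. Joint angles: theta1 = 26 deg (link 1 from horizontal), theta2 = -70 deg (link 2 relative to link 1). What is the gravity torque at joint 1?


Horizontal distance from joint 1 to link-1 COM:
  x_c1 = (L1/2)*cos(t1) = 2.45 * 0.8988 = 2.202 m
Horizontal distance from joint 1 to link-2 COM:
  x_c2 = L1*cos(t1) + Lc2*cos(t1+t2)
       = 4.9*0.8988 + 0.7*0.7193 = 4.9076 m
tau1 = m1*g*x_c1 + m2*g*x_c2
     = 9*9.81*2.202 + 7*9.81*4.9076
     = 194.4186 + 337.0069
     = 531.4255 Nm


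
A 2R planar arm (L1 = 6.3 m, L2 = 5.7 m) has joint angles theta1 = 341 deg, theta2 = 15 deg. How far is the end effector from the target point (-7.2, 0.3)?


End effector via forward kinematics:
x = L1*cos(t1) + L2*cos(t1+t2) = 11.6429
y = L1*sin(t1) + L2*sin(t1+t2) = -2.4487
Distance to target:
d = sqrt((-7.2 - 11.6429)^2 + (0.3 - -2.4487)^2)
= sqrt(355.0542 + 7.5553)
= 19.0423 m


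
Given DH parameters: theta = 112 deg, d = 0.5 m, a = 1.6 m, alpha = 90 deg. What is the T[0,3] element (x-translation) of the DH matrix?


T[0,3] = a * cos(theta)
= 1.6 * cos(112 deg)
= 1.6 * -0.3746
= -0.5994


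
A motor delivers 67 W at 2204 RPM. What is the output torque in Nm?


omega = 2204 * 2*pi/60 = 230.8023 rad/s
tau = P / omega = 67 / 230.8023
= 0.2903 Nm


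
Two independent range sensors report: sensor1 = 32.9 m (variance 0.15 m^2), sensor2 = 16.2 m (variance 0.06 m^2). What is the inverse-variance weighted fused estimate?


w1 = (1/var1) / (1/var1 + 1/var2)
   = 6.6667 / (6.6667 + 16.6667) = 0.2857
w2 = 1 - w1 = 0.7143
fused = w1*s1 + w2*s2 = 9.4 + 11.5714
= 20.9714 m


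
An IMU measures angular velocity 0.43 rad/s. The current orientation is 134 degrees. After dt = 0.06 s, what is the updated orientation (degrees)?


delta_theta = w * dt = 0.43 * 0.06 = 0.0258 rad
= 1.4782 deg
theta_new = 134 + 1.4782 = 135.4782 deg


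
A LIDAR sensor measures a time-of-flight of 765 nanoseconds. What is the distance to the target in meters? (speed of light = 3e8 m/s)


tof = 765 ns = 7.65e-07 s
dist = c * tof / 2
= 3e8 * 7.65e-07 / 2
= 114.75 m


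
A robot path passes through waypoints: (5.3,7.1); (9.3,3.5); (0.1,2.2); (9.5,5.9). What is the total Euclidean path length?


Segment lengths:
  seg1 = sqrt((4.0)^2 + (-3.6)^2) = 5.3814
  seg2 = sqrt((-9.2)^2 + (-1.3)^2) = 9.2914
  seg3 = sqrt((9.4)^2 + (3.7)^2) = 10.102
Total = 24.7748


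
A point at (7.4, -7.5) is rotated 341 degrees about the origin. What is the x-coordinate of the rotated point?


x' = x*cos(theta) - y*sin(theta)
cos(341 deg) = 0.9455, sin(341 deg) = -0.3256
x' = 7.4 * 0.9455 - -7.5 * -0.3256
= 6.9968 - 2.4418
= 4.5551


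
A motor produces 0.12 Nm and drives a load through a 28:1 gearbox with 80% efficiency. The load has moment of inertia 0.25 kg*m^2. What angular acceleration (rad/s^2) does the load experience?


tau_out = tau_motor * N * eta
= 0.12 * 28 * 0.8 = 2.688 Nm
alpha = tau_out / I = 2.688 / 0.25
= 10.752 rad/s^2


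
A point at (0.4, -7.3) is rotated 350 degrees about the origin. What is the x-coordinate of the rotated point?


x' = x*cos(theta) - y*sin(theta)
cos(350 deg) = 0.9848, sin(350 deg) = -0.1736
x' = 0.4 * 0.9848 - -7.3 * -0.1736
= 0.3939 - 1.2676
= -0.8737


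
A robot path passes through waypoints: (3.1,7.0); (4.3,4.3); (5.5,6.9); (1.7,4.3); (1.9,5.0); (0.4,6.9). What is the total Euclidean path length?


Segment lengths:
  seg1 = sqrt((1.2)^2 + (-2.7)^2) = 2.9547
  seg2 = sqrt((1.2)^2 + (2.6)^2) = 2.8636
  seg3 = sqrt((-3.8)^2 + (-2.6)^2) = 4.6043
  seg4 = sqrt((0.2)^2 + (0.7)^2) = 0.728
  seg5 = sqrt((-1.5)^2 + (1.9)^2) = 2.4207
Total = 13.5713


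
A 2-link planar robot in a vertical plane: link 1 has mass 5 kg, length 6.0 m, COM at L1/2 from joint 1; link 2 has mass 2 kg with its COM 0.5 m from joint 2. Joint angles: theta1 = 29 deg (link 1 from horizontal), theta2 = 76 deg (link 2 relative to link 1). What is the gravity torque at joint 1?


Horizontal distance from joint 1 to link-1 COM:
  x_c1 = (L1/2)*cos(t1) = 3.0 * 0.8746 = 2.6239 m
Horizontal distance from joint 1 to link-2 COM:
  x_c2 = L1*cos(t1) + Lc2*cos(t1+t2)
       = 6.0*0.8746 + 0.5*-0.2588 = 5.1183 m
tau1 = m1*g*x_c1 + m2*g*x_c2
     = 5*9.81*2.6239 + 2*9.81*5.1183
     = 128.7003 + 100.4212
     = 229.1215 Nm


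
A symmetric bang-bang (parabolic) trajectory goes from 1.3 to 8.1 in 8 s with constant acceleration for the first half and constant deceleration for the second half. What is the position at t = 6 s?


Symmetric rest-to-rest: each phase covers (pf-p0)/2 in time T/2. 0.5*a*(T/2)^2 = (pf-p0)/2 => a = 4*(pf-p0)/T^2
a = 4*(8.1-1.3)/8^2 = 0.425
t = 6 is in the deceleration phase (t > T/2).
p = pf - 0.5*a*(T-t)^2 = 8.1 - 0.5*0.425*2^2
= 7.25


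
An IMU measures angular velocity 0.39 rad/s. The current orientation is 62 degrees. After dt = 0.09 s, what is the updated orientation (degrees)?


delta_theta = w * dt = 0.39 * 0.09 = 0.0351 rad
= 2.0111 deg
theta_new = 62 + 2.0111 = 64.0111 deg


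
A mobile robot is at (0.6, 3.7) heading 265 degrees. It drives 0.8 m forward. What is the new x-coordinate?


x_new = x0 + d*cos(theta)
= 0.6 + 0.8*cos(265)
= 0.6 + -0.0697
= 0.5303


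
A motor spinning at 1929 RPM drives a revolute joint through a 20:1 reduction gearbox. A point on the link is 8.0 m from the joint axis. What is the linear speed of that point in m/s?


omega_motor = 1929 * 2*pi/60 = 202.0044 rad/s
omega_joint = omega_motor / 20 = 10.1002 rad/s
v = omega_joint * r = 10.1002 * 8.0
= 80.8018 m/s


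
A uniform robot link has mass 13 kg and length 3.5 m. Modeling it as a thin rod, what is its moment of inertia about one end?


I = (1/3) * m * L^2
= (1/3) * 13 * 3.5^2
= 0.333333 * 13 * 12.25
= 53.0833 kg*m^2


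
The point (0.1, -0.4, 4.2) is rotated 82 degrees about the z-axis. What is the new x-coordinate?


Rotation about z-axis: x' = x*cos(theta) - y*sin(theta)
= 0.1 * 0.1392 - -0.4 * 0.9903
= 0.41


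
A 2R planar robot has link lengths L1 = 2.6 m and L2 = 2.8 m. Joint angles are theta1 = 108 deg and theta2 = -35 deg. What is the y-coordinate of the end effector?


Convert angles to radians: theta1 = 1.885, theta2 = -0.6109
y = L1*sin(theta1) + L2*sin(theta1+theta2)
y = 2.4727 + 2.6777
y = 5.1504


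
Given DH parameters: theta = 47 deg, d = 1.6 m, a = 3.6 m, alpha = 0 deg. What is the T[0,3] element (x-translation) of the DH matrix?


T[0,3] = a * cos(theta)
= 3.6 * cos(47 deg)
= 3.6 * 0.682
= 2.4552


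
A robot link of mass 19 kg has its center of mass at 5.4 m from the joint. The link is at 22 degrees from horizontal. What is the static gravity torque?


tau = m*g*L*cos(angle)
= 19 * 9.81 * 5.4 * cos(22 deg)
= 19 * 9.81 * 5.4 * 0.9272
= 933.2161 Nm


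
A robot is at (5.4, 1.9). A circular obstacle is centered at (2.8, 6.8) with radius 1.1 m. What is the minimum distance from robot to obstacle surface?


center_dist = sqrt((5.4-2.8)^2 + (1.9-6.8)^2)
= sqrt(6.76 + 24.01)
= 5.5471
min_dist = center_dist - radius = 5.5471 - 1.1 = 4.4471 m


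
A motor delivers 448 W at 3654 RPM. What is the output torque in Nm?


omega = 3654 * 2*pi/60 = 382.646 rad/s
tau = P / omega = 448 / 382.646
= 1.1708 Nm


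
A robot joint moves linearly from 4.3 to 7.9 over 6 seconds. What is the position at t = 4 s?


s = t/T = 4/6 = 0.6667
p(t) = p0 + (pf-p0)*s
= 4.3 + (7.9 - 4.3) * 0.6667
= 6.7


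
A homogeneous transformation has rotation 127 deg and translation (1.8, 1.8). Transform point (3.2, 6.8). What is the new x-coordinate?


x' = cos(theta)*px - sin(theta)*py + tx
= -0.6018*3.2 - 0.7986*6.8 + 1.8
= -5.5565


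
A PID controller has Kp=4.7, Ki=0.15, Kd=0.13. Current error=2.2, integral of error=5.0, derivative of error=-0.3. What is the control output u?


u = Kp*e + Ki*int(e) + Kd*de/dt
= 4.7*2.2 + 0.15*5.0 + 0.13*(-0.3)
= 10.34 + 0.75 + -0.039
= 11.051


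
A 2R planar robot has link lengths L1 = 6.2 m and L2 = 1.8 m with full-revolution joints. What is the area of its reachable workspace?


r_max = L1 + L2 = 8.0 m
r_min = |L1 - L2| = 4.4 m
Area = pi*(r_max^2 - r_min^2)
= pi*(64.0 - 19.36)
= pi * 44.64
= 140.2407 m^2


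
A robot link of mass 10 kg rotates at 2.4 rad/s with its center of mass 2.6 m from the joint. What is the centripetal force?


F = m * omega^2 * r
= 10 * 2.4^2 * 2.6
= 10 * 5.76 * 2.6
= 149.76 N


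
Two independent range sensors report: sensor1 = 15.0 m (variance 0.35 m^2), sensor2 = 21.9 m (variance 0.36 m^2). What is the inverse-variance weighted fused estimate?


w1 = (1/var1) / (1/var1 + 1/var2)
   = 2.8571 / (2.8571 + 2.7778) = 0.507
w2 = 1 - w1 = 0.493
fused = w1*s1 + w2*s2 = 7.6056 + 10.7958
= 18.4014 m


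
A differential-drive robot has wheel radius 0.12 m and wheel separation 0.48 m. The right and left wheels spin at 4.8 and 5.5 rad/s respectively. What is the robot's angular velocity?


vR = r*wR = 0.12*4.8 = 0.576 m/s
vL = r*wL = 0.12*5.5 = 0.66 m/s
v = (vR+vL)/2 = 0.618 m/s
omega = (vR-vL)/L = -0.175 rad/s
angular velocity = -0.175 rad/s


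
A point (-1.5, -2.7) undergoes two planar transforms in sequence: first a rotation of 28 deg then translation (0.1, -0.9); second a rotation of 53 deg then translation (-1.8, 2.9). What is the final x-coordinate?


After transform 1:
x1 = cos(28)*-1.5 - sin(28)*-2.7 + 0.1 = 0.0432
y1 = sin(28)*-1.5 + cos(28)*-2.7 + -0.9 = -3.9882
After transform 2:
x2 = cos(53)*0.0432 - sin(53)*-3.9882 + -1.8
= 1.4111


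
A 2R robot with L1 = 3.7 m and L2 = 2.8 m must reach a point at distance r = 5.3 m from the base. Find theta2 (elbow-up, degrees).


cos(theta2) = (r^2 - L1^2 - L2^2) / (2*L1*L2)
cos(theta2) = (28.09 - 13.69 - 7.84) / 20.72
cos(theta2) = 0.316602
theta2 = 71.5424 degrees


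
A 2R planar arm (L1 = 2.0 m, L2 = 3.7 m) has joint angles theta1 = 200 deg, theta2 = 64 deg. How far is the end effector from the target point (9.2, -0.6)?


End effector via forward kinematics:
x = L1*cos(t1) + L2*cos(t1+t2) = -2.2661
y = L1*sin(t1) + L2*sin(t1+t2) = -4.3638
Distance to target:
d = sqrt((9.2 - -2.2661)^2 + (-0.6 - -4.3638)^2)
= sqrt(131.4724 + 14.166)
= 12.0681 m


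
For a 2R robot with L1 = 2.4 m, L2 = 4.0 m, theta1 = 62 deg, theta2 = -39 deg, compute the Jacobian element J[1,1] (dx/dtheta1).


J[1,1] = -L1*sin(t1) - L2*sin(t1+t2)
= -2.4*sin(62) - 4.0*sin(23)
= -3.682


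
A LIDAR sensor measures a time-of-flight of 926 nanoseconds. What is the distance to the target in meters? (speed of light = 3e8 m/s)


tof = 926 ns = 9.26e-07 s
dist = c * tof / 2
= 3e8 * 9.26e-07 / 2
= 138.9 m


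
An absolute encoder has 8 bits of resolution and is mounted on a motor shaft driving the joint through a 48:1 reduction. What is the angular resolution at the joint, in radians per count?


counts = 2^8 = 256
effective counts at joint = 256 * 48 = 12288
resolution = 2*pi / 12288
= 5.1133e-04 rad/count


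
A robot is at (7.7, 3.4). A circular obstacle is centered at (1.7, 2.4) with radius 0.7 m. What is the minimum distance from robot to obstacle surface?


center_dist = sqrt((7.7-1.7)^2 + (3.4-2.4)^2)
= sqrt(36.0 + 1.0)
= 6.0828
min_dist = center_dist - radius = 6.0828 - 0.7 = 5.3828 m


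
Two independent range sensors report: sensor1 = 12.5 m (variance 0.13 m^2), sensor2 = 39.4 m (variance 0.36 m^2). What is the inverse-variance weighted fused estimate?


w1 = (1/var1) / (1/var1 + 1/var2)
   = 7.6923 / (7.6923 + 2.7778) = 0.7347
w2 = 1 - w1 = 0.2653
fused = w1*s1 + w2*s2 = 9.1837 + 10.4531
= 19.6367 m


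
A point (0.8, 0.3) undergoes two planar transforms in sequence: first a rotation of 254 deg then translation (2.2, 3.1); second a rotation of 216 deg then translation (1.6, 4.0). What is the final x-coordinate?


After transform 1:
x1 = cos(254)*0.8 - sin(254)*0.3 + 2.2 = 2.2679
y1 = sin(254)*0.8 + cos(254)*0.3 + 3.1 = 2.2483
After transform 2:
x2 = cos(216)*2.2679 - sin(216)*2.2483 + 1.6
= 1.0868


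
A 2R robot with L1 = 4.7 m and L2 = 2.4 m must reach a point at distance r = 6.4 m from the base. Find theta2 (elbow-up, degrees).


cos(theta2) = (r^2 - L1^2 - L2^2) / (2*L1*L2)
cos(theta2) = (40.96 - 22.09 - 5.76) / 22.56
cos(theta2) = 0.581117
theta2 = 54.4709 degrees


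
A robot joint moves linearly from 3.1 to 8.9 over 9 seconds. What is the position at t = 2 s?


s = t/T = 2/9 = 0.2222
p(t) = p0 + (pf-p0)*s
= 3.1 + (8.9 - 3.1) * 0.2222
= 4.3889


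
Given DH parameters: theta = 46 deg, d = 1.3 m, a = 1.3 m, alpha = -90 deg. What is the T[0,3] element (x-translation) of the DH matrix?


T[0,3] = a * cos(theta)
= 1.3 * cos(46 deg)
= 1.3 * 0.6947
= 0.9031


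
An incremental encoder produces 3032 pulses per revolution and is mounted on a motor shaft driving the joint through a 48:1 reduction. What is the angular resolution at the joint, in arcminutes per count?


counts per rev = 3032
effective counts at joint = 3032 * 48 = 145536
resolution = 360*60 / 145536
= 0.1484 arcmin/count


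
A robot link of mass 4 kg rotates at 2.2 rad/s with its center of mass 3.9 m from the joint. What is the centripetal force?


F = m * omega^2 * r
= 4 * 2.2^2 * 3.9
= 4 * 4.84 * 3.9
= 75.504 N


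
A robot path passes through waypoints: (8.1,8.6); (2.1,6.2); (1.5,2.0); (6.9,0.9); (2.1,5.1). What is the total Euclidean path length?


Segment lengths:
  seg1 = sqrt((-6.0)^2 + (-2.4)^2) = 6.4622
  seg2 = sqrt((-0.6)^2 + (-4.2)^2) = 4.2426
  seg3 = sqrt((5.4)^2 + (-1.1)^2) = 5.5109
  seg4 = sqrt((-4.8)^2 + (4.2)^2) = 6.3781
Total = 22.5938


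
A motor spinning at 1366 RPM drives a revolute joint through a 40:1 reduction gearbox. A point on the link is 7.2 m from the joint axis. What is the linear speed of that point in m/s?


omega_motor = 1366 * 2*pi/60 = 143.0472 rad/s
omega_joint = omega_motor / 40 = 3.5762 rad/s
v = omega_joint * r = 3.5762 * 7.2
= 25.7485 m/s


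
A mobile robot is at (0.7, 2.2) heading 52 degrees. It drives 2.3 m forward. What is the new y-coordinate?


y_new = y0 + d*sin(theta)
= 2.2 + 2.3*sin(52)
= 2.2 + 1.8124
= 4.0124


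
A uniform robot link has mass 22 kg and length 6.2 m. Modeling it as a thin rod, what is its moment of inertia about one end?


I = (1/3) * m * L^2
= (1/3) * 22 * 6.2^2
= 0.333333 * 22 * 38.44
= 281.8933 kg*m^2


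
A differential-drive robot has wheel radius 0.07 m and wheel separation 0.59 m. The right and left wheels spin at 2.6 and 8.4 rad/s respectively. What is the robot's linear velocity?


vR = r*wR = 0.07*2.6 = 0.182 m/s
vL = r*wL = 0.07*8.4 = 0.588 m/s
v = (vR+vL)/2 = 0.385 m/s
omega = (vR-vL)/L = -0.6881 rad/s
linear velocity = 0.385 m/s


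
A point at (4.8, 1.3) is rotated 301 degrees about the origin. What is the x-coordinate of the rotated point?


x' = x*cos(theta) - y*sin(theta)
cos(301 deg) = 0.515, sin(301 deg) = -0.8572
x' = 4.8 * 0.515 - 1.3 * -0.8572
= 2.4722 - -1.1143
= 3.5865


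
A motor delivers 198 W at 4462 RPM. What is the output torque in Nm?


omega = 4462 * 2*pi/60 = 467.2595 rad/s
tau = P / omega = 198 / 467.2595
= 0.4237 Nm


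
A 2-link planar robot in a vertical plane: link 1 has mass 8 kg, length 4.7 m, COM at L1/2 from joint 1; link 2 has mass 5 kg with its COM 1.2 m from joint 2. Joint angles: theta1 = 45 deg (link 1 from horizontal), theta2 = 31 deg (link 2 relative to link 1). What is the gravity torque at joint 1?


Horizontal distance from joint 1 to link-1 COM:
  x_c1 = (L1/2)*cos(t1) = 2.35 * 0.7071 = 1.6617 m
Horizontal distance from joint 1 to link-2 COM:
  x_c2 = L1*cos(t1) + Lc2*cos(t1+t2)
       = 4.7*0.7071 + 1.2*0.2419 = 3.6137 m
tau1 = m1*g*x_c1 + m2*g*x_c2
     = 8*9.81*1.6617 + 5*9.81*3.6137
     = 130.4103 + 177.2524
     = 307.6627 Nm


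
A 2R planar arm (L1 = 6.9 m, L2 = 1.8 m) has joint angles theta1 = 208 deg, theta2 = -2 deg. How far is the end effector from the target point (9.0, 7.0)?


End effector via forward kinematics:
x = L1*cos(t1) + L2*cos(t1+t2) = -7.7102
y = L1*sin(t1) + L2*sin(t1+t2) = -4.0284
Distance to target:
d = sqrt((9.0 - -7.7102)^2 + (7.0 - -4.0284)^2)
= sqrt(279.2297 + 121.6261)
= 20.0214 m


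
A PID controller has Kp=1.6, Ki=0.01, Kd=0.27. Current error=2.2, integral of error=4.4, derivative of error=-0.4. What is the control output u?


u = Kp*e + Ki*int(e) + Kd*de/dt
= 1.6*2.2 + 0.01*4.4 + 0.27*(-0.4)
= 3.52 + 0.044 + -0.108
= 3.456


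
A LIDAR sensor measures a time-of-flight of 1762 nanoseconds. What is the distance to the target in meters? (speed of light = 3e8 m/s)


tof = 1762 ns = 1.762e-06 s
dist = c * tof / 2
= 3e8 * 1.762e-06 / 2
= 264.3 m
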